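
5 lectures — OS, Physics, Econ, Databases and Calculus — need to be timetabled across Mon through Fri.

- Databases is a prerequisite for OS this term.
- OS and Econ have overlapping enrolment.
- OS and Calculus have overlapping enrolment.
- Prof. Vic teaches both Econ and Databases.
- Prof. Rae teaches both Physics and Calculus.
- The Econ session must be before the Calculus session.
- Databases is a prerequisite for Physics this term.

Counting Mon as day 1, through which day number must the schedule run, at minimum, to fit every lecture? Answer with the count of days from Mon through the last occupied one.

3 days

The precedence chain requires at least 2 distinct days.
Could 2 days be enough, i.e. nothing placed later than Tue? No: Calculus must come after Econ (at Mon or later) → {Tue}; Physics must come after Databases (at Mon or later) → {Tue}; Databases must come before Physics (at Tue or earlier) → {Mon}; OS must come after Databases (at Mon or later) → {Tue}; Calculus can't share with OS (Tue) → nothing is left.
So 2 days is not enough.
3 works (last occupied day: Wed): for example Physics -> Wed, Databases -> Tue, OS -> Wed, Econ -> Mon, Calculus -> Tue.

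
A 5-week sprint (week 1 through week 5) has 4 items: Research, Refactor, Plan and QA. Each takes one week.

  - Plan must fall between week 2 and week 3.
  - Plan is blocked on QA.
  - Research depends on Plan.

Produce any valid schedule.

Refactor=week 1; Research=week 3; Plan=week 2; QA=week 1

Checking: QA(week 1) before Plan(week 2); Plan(week 2) before Research(week 3); Plan=week 2 in [week 2,week 3].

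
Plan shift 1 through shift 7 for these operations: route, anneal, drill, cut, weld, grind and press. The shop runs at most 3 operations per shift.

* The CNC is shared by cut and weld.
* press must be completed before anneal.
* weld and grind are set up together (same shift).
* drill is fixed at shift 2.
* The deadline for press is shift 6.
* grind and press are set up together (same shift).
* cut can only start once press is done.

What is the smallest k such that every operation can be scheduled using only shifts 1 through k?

The precedence chain requires at least 2 distinct shifts.
With at most 3 per shift and 7 operations, at least 3 shifts are needed.
3 works (last occupied shift: shift 3): for example weld=shift 1; route=shift 3; cut=shift 2; press=shift 1; anneal=shift 2; grind=shift 1; drill=shift 2.

3 shifts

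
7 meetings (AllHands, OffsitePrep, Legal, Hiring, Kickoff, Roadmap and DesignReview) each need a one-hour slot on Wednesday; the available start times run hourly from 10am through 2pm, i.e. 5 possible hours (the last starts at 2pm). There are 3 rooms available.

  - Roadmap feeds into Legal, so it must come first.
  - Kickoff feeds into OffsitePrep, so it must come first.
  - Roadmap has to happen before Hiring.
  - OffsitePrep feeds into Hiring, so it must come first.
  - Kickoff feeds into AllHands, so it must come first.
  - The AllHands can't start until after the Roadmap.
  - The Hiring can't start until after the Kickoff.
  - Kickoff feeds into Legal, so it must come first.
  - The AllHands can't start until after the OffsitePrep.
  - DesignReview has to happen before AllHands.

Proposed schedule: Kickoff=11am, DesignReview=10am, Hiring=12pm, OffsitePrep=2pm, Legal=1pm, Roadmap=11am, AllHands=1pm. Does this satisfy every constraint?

Roadmap feeds into Legal, so it must come first — holds.
Kickoff feeds into Legal, so it must come first — holds.
The AllHands can't start until after the OffsitePrep — violated.
The AllHands can't start until after the Roadmap — holds.
DesignReview has to happen before AllHands — holds.
Kickoff feeds into OffsitePrep, so it must come first — holds.
Kickoff feeds into AllHands, so it must come first — holds.
Roadmap has to happen before Hiring — holds.
The Hiring can't start until after the Kickoff — holds.
OffsitePrep feeds into Hiring, so it must come first — violated.
There are 3 rooms available — holds.

Invalid. OffsitePrep feeds into Hiring, so it must come first.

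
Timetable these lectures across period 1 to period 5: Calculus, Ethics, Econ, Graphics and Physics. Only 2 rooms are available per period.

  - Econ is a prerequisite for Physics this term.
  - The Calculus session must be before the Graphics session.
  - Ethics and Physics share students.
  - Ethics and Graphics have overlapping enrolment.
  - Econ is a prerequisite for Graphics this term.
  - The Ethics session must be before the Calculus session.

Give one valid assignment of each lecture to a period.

Physics -> period 2; Ethics -> period 1; Econ -> period 1; Calculus -> period 2; Graphics -> period 3

Checking: Econ(period 1) before Graphics(period 3); Ethics(period 1) before Calculus(period 2); Econ(period 1) before Physics(period 2); Calculus(period 2) before Graphics(period 3); Ethics(period 1) != Physics(period 2); Ethics(period 1) != Graphics(period 3); max 2 per period (cap 2).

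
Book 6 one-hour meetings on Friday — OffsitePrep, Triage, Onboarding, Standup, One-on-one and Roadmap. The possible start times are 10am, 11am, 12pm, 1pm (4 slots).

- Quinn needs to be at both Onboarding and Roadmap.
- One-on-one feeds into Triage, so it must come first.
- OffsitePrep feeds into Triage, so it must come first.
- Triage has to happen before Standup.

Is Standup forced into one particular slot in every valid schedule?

No

Standup can be 12pm (e.g. OffsitePrep=10am, Standup=12pm, Onboarding=10am, One-on-one=10am, Roadmap=11am, Triage=11am) or 1pm (e.g. Onboarding in 10am, Roadmap in 11am, Triage in 11am, One-on-one in 10am, OffsitePrep in 10am, Standup in 1pm).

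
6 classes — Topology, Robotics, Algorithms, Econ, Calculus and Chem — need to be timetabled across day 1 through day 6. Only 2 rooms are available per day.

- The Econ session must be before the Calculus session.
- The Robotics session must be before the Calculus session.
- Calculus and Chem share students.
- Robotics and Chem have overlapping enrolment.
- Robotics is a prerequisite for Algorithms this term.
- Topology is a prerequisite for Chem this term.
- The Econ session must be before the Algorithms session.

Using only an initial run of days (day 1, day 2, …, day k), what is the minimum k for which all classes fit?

3 days

The precedence chain requires at least 2 distinct days.
With at most 2 per day and 6 classes, at least 3 days are needed.
3 works (last occupied day: day 3): for example Robotics -> day 1; Chem -> day 3; Topology -> day 2; Calculus -> day 2; Econ -> day 1; Algorithms -> day 3.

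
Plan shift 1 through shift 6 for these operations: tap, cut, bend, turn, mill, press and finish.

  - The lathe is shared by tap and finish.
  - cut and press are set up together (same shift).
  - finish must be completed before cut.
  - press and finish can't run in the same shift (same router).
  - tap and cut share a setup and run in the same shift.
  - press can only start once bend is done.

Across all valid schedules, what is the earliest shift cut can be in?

shift 2

Precedence pushes cut to at least shift 2.
cut at shift 2 is achievable: press in shift 2, finish in shift 1, mill in shift 1, tap in shift 2, turn in shift 1, cut in shift 2, bend in shift 1.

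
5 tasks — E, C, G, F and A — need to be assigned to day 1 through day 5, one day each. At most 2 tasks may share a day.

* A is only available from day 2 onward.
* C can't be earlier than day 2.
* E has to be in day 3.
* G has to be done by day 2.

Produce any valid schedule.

G -> day 1, E -> day 3, A -> day 2, F -> day 1, C -> day 2

Checking: C=day 2 in [day 2,day 5]; A=day 2 in [day 2,day 5]; G=day 1 in [day 1,day 2]; E=day 3 in [day 3,day 3]; max 2 per day (cap 2).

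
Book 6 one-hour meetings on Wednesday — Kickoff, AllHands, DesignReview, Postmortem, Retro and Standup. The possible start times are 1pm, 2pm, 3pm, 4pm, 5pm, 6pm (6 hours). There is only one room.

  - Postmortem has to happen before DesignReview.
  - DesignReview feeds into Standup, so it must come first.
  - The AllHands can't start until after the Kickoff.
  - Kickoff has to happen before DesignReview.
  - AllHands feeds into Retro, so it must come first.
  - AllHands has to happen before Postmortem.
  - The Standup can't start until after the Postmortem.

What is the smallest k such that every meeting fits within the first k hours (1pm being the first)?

6 hours

The precedence chain requires at least 5 distinct hours.
With at most 1 per hour and 6 meetings, at least 6 hours are needed.
6 works (last occupied hour: 6pm): for example Retro -> 6pm; Postmortem -> 3pm; AllHands -> 2pm; DesignReview -> 4pm; Kickoff -> 1pm; Standup -> 5pm.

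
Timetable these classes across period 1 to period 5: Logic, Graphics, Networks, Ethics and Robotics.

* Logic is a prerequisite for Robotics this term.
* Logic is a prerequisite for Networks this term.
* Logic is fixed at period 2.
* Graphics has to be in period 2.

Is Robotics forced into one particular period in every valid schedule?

Robotics can be period 3 (e.g. Graphics in period 2; Ethics in period 1; Networks in period 3; Robotics in period 3; Logic in period 2) or period 4 (e.g. Ethics in period 1, Networks in period 3, Graphics in period 2, Robotics in period 4, Logic in period 2).

No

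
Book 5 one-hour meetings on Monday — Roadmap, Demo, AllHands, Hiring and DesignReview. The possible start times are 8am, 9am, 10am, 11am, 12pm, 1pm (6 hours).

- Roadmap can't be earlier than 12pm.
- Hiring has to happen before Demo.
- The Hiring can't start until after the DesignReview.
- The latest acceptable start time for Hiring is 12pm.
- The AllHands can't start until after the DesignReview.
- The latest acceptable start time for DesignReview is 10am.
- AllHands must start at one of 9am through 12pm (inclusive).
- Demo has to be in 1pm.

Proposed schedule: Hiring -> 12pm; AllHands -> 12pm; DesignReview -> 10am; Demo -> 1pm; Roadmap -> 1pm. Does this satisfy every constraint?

Hiring has to happen before Demo — holds.
Demo has to be in 1pm — holds.
The AllHands can't start until after the DesignReview — holds.
The latest acceptable start time for DesignReview is 10am — holds.
AllHands must start at one of 9am through 12pm (inclusive) — holds.
Roadmap can't be earlier than 12pm — holds.
The latest acceptable start time for Hiring is 12pm — holds.
The Hiring can't start until after the DesignReview — holds.

Valid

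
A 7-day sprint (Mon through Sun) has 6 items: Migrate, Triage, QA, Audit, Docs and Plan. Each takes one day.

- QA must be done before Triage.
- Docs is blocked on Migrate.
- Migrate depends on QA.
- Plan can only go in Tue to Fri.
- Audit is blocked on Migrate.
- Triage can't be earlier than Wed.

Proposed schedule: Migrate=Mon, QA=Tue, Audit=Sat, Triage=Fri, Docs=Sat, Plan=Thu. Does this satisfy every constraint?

QA must be done before Triage — holds.
Plan can only go in Tue to Fri — holds.
Audit is blocked on Migrate — holds.
Triage can't be earlier than Wed — holds.
Docs is blocked on Migrate — holds.
Migrate depends on QA — violated.

No — it violates: Migrate depends on QA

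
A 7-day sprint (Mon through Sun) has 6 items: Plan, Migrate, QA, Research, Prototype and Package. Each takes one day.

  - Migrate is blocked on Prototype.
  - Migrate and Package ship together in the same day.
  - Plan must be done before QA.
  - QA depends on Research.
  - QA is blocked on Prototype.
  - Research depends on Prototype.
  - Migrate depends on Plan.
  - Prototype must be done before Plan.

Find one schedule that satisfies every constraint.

Migrate -> Wed, Research -> Tue, Prototype -> Mon, QA -> Wed, Package -> Wed, Plan -> Tue

Checking: Research(Tue) before QA(Wed); Plan(Tue) before QA(Wed); Prototype(Mon) before Migrate(Wed); Prototype(Mon) before QA(Wed); Prototype(Mon) before Research(Tue); Prototype(Mon) before Plan(Tue); Plan(Tue) before Migrate(Wed); Migrate = Package = Wed.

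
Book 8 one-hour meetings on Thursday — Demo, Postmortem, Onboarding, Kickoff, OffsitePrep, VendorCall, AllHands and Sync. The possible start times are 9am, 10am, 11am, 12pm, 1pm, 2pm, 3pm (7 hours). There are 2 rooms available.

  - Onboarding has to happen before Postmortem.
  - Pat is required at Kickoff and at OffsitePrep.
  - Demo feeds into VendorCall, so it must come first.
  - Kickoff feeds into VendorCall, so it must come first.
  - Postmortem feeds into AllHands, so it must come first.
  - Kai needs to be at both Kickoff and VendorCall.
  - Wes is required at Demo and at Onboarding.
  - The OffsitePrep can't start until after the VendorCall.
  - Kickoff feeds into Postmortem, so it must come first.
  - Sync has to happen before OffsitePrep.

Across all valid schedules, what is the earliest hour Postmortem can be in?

10am

Precedence pushes Postmortem to at least 10am; downstream work caps Postmortem at 2pm.
Postmortem at 10am is achievable: Demo -> 10am; AllHands -> 12pm; Onboarding -> 9am; Postmortem -> 10am; Sync -> 11am; VendorCall -> 11am; Kickoff -> 9am; OffsitePrep -> 12pm.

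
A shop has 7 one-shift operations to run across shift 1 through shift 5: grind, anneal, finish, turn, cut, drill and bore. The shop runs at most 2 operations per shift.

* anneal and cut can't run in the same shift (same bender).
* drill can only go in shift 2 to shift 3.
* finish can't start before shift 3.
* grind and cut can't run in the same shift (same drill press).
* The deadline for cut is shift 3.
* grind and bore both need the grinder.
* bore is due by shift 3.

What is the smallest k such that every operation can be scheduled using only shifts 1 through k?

4 shifts

With at most 2 per shift and 7 operations, at least 4 shifts are needed.
finish can't be placed before shift 3, so the schedule must run through at least shift 3.
4 works (last occupied shift: shift 4): for example finish -> shift 3, cut -> shift 1, drill -> shift 2, grind -> shift 2, bore -> shift 1, anneal -> shift 3, turn -> shift 4.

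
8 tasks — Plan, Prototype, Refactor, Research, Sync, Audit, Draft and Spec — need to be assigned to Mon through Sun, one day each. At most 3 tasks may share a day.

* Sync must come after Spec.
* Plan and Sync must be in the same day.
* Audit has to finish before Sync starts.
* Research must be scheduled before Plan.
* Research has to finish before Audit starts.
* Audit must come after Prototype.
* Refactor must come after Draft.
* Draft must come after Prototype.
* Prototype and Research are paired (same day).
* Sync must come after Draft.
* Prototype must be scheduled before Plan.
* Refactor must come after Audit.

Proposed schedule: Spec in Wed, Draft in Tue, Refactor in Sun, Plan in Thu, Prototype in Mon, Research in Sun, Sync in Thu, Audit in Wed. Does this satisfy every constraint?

Audit must come after Prototype — holds.
Plan and Sync must be in the same day — holds.
Sync must come after Draft — holds.
Refactor must come after Draft — holds.
Prototype and Research are paired (same day) — violated.
Audit has to finish before Sync starts — holds.
Refactor must come after Audit — holds.
Draft must come after Prototype — holds.
Prototype must be scheduled before Plan — holds.
Sync must come after Spec — holds.
Research has to finish before Audit starts — violated.
At most 3 tasks may share a day — holds.
Research must be scheduled before Plan — violated.

No. Prototype and Research are paired (same day) is not satisfied.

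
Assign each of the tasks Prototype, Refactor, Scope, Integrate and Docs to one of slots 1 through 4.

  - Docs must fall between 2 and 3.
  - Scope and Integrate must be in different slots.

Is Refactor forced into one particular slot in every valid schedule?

Refactor can be 1 (e.g. Refactor=1, Integrate=2, Docs=2, Scope=1, Prototype=1) or 2 (e.g. Prototype=1, Scope=1, Docs=2, Refactor=2, Integrate=2).

No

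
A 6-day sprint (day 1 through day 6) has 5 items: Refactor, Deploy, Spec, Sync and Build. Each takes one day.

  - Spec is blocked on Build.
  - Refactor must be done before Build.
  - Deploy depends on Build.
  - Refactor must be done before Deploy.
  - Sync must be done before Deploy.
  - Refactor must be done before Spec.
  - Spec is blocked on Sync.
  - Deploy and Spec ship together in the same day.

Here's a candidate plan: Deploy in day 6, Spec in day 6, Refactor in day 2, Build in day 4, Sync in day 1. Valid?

Yes, all constraints hold

Deploy and Spec ship together in the same day — holds.
Spec is blocked on Build — holds.
Deploy depends on Build — holds.
Refactor must be done before Spec — holds.
Refactor must be done before Build — holds.
Sync must be done before Deploy — holds.
Refactor must be done before Deploy — holds.
Spec is blocked on Sync — holds.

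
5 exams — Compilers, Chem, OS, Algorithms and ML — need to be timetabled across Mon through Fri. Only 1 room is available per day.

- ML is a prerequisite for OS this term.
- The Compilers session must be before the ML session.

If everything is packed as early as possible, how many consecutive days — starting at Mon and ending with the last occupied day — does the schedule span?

5 days

The precedence chain requires at least 3 distinct days.
With at most 1 per day and 5 exams, at least 5 days are needed.
5 works (last occupied day: Fri): for example Chem -> Thu, Compilers -> Mon, OS -> Wed, ML -> Tue, Algorithms -> Fri.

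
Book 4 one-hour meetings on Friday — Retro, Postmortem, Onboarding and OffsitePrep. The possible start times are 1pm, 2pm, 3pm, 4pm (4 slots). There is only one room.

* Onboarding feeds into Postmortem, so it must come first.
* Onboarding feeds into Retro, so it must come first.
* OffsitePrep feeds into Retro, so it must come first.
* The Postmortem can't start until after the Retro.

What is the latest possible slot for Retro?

Precedence pushes Retro to at least 2pm; downstream work caps Retro at 3pm.
Retro at 3pm is achievable: Onboarding -> 1pm; OffsitePrep -> 2pm; Retro -> 3pm; Postmortem -> 4pm.

3pm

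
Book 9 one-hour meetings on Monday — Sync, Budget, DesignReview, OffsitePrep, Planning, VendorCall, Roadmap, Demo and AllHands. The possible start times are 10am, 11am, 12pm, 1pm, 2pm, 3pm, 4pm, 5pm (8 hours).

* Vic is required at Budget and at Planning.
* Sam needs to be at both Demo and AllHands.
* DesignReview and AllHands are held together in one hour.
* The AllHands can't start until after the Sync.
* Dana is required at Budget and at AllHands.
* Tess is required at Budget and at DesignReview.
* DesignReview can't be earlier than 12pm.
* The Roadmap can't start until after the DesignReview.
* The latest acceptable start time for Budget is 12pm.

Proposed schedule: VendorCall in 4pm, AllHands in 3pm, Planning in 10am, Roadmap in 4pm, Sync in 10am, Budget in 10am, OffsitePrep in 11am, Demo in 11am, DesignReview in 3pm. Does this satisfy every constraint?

Vic is required at Budget and at Planning — violated.
The latest acceptable start time for Budget is 12pm — holds.
The Roadmap can't start until after the DesignReview — holds.
Dana is required at Budget and at AllHands — holds.
DesignReview can't be earlier than 12pm — holds.
DesignReview and AllHands are held together in one hour — holds.
Tess is required at Budget and at DesignReview — holds.
The AllHands can't start until after the Sync — holds.
Sam needs to be at both Demo and AllHands — holds.

Invalid. Vic is required at Budget and at Planning.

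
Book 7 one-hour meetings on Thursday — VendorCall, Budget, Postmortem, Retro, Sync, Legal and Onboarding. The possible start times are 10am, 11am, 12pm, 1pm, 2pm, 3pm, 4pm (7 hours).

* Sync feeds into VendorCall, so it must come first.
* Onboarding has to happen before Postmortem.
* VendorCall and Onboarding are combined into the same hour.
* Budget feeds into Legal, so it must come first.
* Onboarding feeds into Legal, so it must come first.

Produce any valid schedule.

Legal=12pm; Postmortem=12pm; VendorCall=11am; Sync=10am; Retro=10am; Budget=10am; Onboarding=11am

Checking: Onboarding(11am) before Postmortem(12pm); Onboarding(11am) before Legal(12pm); Sync(10am) before VendorCall(11am); Budget(10am) before Legal(12pm); VendorCall = Onboarding = 11am.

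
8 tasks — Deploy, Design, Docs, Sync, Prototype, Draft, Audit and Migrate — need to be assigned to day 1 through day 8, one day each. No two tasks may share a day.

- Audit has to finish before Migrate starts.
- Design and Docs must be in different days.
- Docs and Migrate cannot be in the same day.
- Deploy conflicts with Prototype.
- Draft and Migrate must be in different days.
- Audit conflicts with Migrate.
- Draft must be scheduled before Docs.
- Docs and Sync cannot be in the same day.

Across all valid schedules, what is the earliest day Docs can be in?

Precedence pushes Docs to at least day 2.
Docs at day 2 is achievable: Deploy -> day 5; Audit -> day 3; Draft -> day 1; Sync -> day 7; Docs -> day 2; Design -> day 6; Prototype -> day 8; Migrate -> day 4.

day 2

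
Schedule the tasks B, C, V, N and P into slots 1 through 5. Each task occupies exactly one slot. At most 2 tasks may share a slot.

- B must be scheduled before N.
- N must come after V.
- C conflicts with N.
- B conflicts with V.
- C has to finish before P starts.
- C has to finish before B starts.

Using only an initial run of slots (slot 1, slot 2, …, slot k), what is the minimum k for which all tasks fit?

The precedence chain requires at least 3 distinct slots.
With at most 2 per slot and 5 tasks, at least 3 slots are needed.
3 works (last occupied slot: 3): for example B in 2; C in 1; V in 1; N in 3; P in 2.

3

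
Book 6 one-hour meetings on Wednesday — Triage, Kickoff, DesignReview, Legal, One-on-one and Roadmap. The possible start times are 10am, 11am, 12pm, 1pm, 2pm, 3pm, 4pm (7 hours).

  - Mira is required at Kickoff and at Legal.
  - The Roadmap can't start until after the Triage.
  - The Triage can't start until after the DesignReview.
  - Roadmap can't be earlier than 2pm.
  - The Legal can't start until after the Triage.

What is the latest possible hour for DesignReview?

2pm

Downstream work caps DesignReview at 2pm.
DesignReview at 2pm is achievable: DesignReview in 2pm; Legal in 4pm; Triage in 3pm; One-on-one in 10am; Roadmap in 4pm; Kickoff in 10am.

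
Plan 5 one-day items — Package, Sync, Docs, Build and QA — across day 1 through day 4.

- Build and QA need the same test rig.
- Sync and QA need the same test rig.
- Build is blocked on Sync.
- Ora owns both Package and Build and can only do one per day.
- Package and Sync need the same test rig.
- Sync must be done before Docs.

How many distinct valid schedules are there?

56

Splitting on Package: it can be day 1 (10), day 2 (14), day 3 (16), day 4 (16). Listing each branch's schedules as (Sync, Docs, Build, QA) by day number:
Package=day 1: (2,3,3,1) (2,3,3,4) (2,3,4,1) (2,3,4,3) (2,4,3,1) (2,4,3,4) (2,4,4,1) (2,4,4,3) (3,4,4,1) (3,4,4,2) — 10.
Package=day 2: (1,2,3,2) (1,2,3,4) (1,2,4,2) (1,2,4,3) (1,3,3,2) (1,3,3,4) (1,3,4,2) (1,3,4,3) (1,4,3,2) (1,4,3,4) (1,4,4,2) (1,4,4,3) (3,4,4,1) (3,4,4,2) — 14.
Package=day 3: (1,2,2,3) (1,2,2,4) (1,2,4,2) (1,2,4,3) (1,3,2,3) (1,3,2,4) (1,3,4,2) (1,3,4,3) (1,4,2,3) (1,4,2,4) (1,4,4,2) (1,4,4,3) (2,3,4,1) (2,3,4,3) (2,4,4,1) (2,4,4,3) — 16.
Package=day 4: (1,2,2,3) (1,2,2,4) (1,2,3,2) (1,2,3,4) (1,3,2,3) (1,3,2,4) (1,3,3,2) (1,3,3,4) (1,4,2,3) (1,4,2,4) (1,4,3,2) (1,4,3,4) (2,3,3,1) (2,3,3,4) (2,4,3,1) (2,4,3,4) — 16.
Summing: 10 + 14 + 16 + 16 = 56.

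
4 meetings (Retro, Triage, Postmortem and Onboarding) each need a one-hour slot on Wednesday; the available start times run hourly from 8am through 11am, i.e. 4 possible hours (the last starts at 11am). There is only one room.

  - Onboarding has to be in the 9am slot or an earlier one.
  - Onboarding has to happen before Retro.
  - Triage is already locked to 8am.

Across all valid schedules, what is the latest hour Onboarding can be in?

9am

Onboarding's own window allows nothing later than 9am.
Onboarding at 9am is achievable: Triage in 8am, Postmortem in 11am, Retro in 10am, Onboarding in 9am.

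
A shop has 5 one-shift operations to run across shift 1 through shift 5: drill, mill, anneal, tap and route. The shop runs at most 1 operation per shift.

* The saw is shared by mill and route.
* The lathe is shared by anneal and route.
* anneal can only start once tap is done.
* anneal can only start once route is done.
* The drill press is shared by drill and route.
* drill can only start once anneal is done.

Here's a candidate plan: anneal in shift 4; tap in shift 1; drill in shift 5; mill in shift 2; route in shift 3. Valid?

Valid

The lathe is shared by anneal and route — holds.
anneal can only start once route is done — holds.
The shop runs at most 1 operation per shift — holds.
The drill press is shared by drill and route — holds.
drill can only start once anneal is done — holds.
The saw is shared by mill and route — holds.
anneal can only start once tap is done — holds.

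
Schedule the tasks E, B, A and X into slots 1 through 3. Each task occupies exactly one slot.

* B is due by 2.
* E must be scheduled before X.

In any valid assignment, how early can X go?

2

Precedence pushes X to at least 2.
X at 2 is achievable: A -> 1; B -> 1; X -> 2; E -> 1.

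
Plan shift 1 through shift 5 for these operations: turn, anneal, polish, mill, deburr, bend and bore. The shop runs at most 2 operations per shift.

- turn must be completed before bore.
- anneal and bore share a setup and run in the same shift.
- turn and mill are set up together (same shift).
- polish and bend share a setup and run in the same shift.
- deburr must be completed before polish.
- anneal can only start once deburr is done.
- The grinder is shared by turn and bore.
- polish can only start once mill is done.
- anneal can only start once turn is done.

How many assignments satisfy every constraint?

20

Splitting on turn: it can be shift 1 (8), shift 2 (8), shift 3 (4). Listing each branch's schedules as (anneal, polish, mill, deburr, bend, bore) by shift number:
turn=shift 1: (3,4,1,2,4,3) (3,5,1,2,5,3) (4,3,1,2,3,4) (4,5,1,2,5,4) (4,5,1,3,5,4) (5,3,1,2,3,5) (5,4,1,2,4,5) (5,4,1,3,4,5) — 8.
turn=shift 2: (3,4,2,1,4,3) (3,5,2,1,5,3) (4,3,2,1,3,4) (4,5,2,1,5,4) (4,5,2,3,5,4) (5,3,2,1,3,5) (5,4,2,1,4,5) (5,4,2,3,4,5) — 8.
turn=shift 3: (4,5,3,1,5,4) (4,5,3,2,5,4) (5,4,3,1,4,5) (5,4,3,2,4,5) — 4.
Summing: 8 + 8 + 4 = 20.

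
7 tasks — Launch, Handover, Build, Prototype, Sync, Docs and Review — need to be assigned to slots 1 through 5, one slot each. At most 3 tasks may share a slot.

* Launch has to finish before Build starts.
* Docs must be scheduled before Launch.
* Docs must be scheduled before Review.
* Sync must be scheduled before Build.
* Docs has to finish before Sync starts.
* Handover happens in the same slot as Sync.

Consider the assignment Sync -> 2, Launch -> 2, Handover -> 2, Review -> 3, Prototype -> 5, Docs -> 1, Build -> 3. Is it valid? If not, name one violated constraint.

Launch has to finish before Build starts — holds.
Docs must be scheduled before Review — holds.
Handover happens in the same slot as Sync — holds.
At most 3 tasks may share a slot — holds.
Docs has to finish before Sync starts — holds.
Sync must be scheduled before Build — holds.
Docs must be scheduled before Launch — holds.

Yes, all constraints hold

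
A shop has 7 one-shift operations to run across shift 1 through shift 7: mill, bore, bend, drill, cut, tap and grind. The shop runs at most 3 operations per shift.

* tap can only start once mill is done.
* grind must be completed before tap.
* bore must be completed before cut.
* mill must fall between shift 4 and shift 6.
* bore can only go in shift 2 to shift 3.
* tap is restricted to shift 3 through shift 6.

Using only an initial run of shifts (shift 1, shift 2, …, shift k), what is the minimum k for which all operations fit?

The precedence chain requires at least 2 distinct shifts.
With at most 3 per shift and 7 operations, at least 3 shifts are needed.
Propagating the time windows through the other constraints, tap can't land before shift 5, so the schedule must run through at least shift 5.
5 works (last occupied shift: shift 5): for example drill=shift 1, cut=shift 3, mill=shift 4, grind=shift 1, tap=shift 5, bend=shift 1, bore=shift 2.

5 shifts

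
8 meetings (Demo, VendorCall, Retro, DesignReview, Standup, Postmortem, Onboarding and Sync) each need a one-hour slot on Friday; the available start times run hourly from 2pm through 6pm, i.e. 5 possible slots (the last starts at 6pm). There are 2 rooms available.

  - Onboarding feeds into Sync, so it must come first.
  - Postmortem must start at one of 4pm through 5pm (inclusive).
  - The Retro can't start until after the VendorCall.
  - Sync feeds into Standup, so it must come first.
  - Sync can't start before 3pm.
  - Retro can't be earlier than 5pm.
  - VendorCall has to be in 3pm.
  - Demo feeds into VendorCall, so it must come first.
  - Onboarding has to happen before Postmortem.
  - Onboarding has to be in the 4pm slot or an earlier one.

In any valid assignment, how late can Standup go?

Precedence pushes Standup to at least 4pm.
Standup at 6pm is achievable: Retro -> 5pm, Postmortem -> 4pm, Standup -> 6pm, Onboarding -> 2pm, Demo -> 2pm, DesignReview -> 4pm, VendorCall -> 3pm, Sync -> 3pm.

6pm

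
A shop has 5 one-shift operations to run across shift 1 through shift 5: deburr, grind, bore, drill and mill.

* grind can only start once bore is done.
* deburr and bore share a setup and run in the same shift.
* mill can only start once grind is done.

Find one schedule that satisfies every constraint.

grind=shift 2, mill=shift 3, bore=shift 1, drill=shift 1, deburr=shift 1

Checking: bore(shift 1) before grind(shift 2); grind(shift 2) before mill(shift 3); deburr = bore = shift 1.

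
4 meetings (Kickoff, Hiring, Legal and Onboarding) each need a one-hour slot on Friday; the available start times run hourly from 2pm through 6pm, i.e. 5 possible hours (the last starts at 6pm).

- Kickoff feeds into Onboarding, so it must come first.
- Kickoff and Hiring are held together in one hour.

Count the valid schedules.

Splitting on Kickoff: it can be 2pm (20), 3pm (15), 4pm (10), 5pm (5). Listing each branch's schedules as (Hiring, Legal, Onboarding):
Kickoff=2pm: (2pm,2pm,3pm) (2pm,2pm,4pm) (2pm,2pm,5pm) (2pm,2pm,6pm) (2pm,3pm,3pm) (2pm,3pm,4pm) (2pm,3pm,5pm) (2pm,3pm,6pm) (2pm,4pm,3pm) (2pm,4pm,4pm) (2pm,4pm,5pm) (2pm,4pm,6pm) (2pm,5pm,3pm) (2pm,5pm,4pm) (2pm,5pm,5pm) (2pm,5pm,6pm) (2pm,6pm,3pm) (2pm,6pm,4pm) (2pm,6pm,5pm) (2pm,6pm,6pm) — 20.
Kickoff=3pm: (3pm,2pm,4pm) (3pm,2pm,5pm) (3pm,2pm,6pm) (3pm,3pm,4pm) (3pm,3pm,5pm) (3pm,3pm,6pm) (3pm,4pm,4pm) (3pm,4pm,5pm) (3pm,4pm,6pm) (3pm,5pm,4pm) (3pm,5pm,5pm) (3pm,5pm,6pm) (3pm,6pm,4pm) (3pm,6pm,5pm) (3pm,6pm,6pm) — 15.
Kickoff=4pm: (4pm,2pm,5pm) (4pm,2pm,6pm) (4pm,3pm,5pm) (4pm,3pm,6pm) (4pm,4pm,5pm) (4pm,4pm,6pm) (4pm,5pm,5pm) (4pm,5pm,6pm) (4pm,6pm,5pm) (4pm,6pm,6pm) — 10.
Kickoff=5pm: (5pm,2pm,6pm) (5pm,3pm,6pm) (5pm,4pm,6pm) (5pm,5pm,6pm) (5pm,6pm,6pm) — 5.
Summing: 20 + 15 + 10 + 5 = 50.

50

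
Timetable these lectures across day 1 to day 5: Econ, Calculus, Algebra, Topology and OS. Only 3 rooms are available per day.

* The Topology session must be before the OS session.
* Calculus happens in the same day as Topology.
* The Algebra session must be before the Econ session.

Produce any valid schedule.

Calculus in day 1; Topology in day 1; Econ in day 2; OS in day 2; Algebra in day 1

Checking: Topology(day 1) before OS(day 2); Algebra(day 1) before Econ(day 2); Calculus = Topology = day 1; max 3 per day (cap 3).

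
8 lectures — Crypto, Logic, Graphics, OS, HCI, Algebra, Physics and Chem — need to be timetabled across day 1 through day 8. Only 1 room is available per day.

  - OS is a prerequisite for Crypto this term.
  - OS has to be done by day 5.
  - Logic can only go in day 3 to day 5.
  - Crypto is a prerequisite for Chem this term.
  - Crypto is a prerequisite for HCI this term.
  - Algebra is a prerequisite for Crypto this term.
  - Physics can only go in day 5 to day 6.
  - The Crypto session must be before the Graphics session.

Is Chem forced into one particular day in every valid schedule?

No

Chem can be day 4 (e.g. OS=day 1; Logic=day 5; Physics=day 6; Chem=day 4; Graphics=day 7; Algebra=day 2; HCI=day 8; Crypto=day 3) or day 5 (e.g. Algebra=day 2, Physics=day 6, HCI=day 8, Chem=day 5, OS=day 1, Graphics=day 7, Crypto=day 4, Logic=day 3).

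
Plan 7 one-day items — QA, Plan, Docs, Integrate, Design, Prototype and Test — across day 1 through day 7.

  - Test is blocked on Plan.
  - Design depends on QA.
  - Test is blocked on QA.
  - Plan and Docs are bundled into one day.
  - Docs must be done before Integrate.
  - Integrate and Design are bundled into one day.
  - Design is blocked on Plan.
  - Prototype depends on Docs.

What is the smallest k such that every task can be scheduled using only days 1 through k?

2

The precedence chain requires at least 2 distinct days.
2 works (last occupied day: day 2): for example QA=day 1; Plan=day 1; Integrate=day 2; Design=day 2; Docs=day 1; Test=day 2; Prototype=day 2.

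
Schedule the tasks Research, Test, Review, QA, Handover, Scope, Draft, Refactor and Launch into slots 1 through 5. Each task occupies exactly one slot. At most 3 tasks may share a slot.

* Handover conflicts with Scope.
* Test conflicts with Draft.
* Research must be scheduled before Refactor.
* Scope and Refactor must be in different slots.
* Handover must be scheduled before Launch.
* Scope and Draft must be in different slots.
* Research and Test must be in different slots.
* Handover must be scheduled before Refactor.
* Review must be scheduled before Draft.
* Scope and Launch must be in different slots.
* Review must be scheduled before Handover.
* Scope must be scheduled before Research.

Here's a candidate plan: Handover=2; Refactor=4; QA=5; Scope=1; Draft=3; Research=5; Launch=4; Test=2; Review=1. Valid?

Test conflicts with Draft — holds.
Handover must be scheduled before Launch — holds.
At most 3 tasks may share a slot — holds.
Review must be scheduled before Draft — holds.
Scope and Launch must be in different slots — holds.
Handover must be scheduled before Refactor — holds.
Review must be scheduled before Handover — holds.
Handover conflicts with Scope — holds.
Research and Test must be in different slots — holds.
Scope must be scheduled before Research — holds.
Scope and Draft must be in different slots — holds.
Scope and Refactor must be in different slots — holds.
Research must be scheduled before Refactor — violated.

No — it violates: Research must be scheduled before Refactor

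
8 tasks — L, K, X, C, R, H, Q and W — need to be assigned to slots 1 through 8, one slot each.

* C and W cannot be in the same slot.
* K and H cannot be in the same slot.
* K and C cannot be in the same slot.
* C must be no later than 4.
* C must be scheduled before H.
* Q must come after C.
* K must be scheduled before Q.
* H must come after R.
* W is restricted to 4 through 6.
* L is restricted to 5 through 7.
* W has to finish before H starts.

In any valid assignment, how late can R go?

7

Downstream work caps R at 7.
R at 7 is achievable: W -> 4; X -> 1; L -> 5; R -> 7; K -> 2; H -> 8; Q -> 3; C -> 1.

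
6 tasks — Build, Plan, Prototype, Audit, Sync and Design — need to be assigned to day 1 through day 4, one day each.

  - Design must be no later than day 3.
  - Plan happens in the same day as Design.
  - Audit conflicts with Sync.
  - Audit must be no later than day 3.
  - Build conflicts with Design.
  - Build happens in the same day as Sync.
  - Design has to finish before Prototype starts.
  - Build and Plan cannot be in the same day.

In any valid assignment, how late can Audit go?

day 3

Audit's own window allows nothing later than day 3.
Audit at day 3 is achievable: Design in day 1, Audit in day 3, Prototype in day 2, Plan in day 1, Sync in day 2, Build in day 2.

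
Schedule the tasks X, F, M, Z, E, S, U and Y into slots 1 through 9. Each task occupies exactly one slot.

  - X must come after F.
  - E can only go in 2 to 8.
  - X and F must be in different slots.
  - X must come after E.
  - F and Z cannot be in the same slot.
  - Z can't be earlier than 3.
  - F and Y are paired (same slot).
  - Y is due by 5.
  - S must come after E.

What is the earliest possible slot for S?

Precedence pushes S to at least 3.
S at 3 is achievable: Y in 1; Z in 3; E in 2; M in 1; F in 1; U in 1; S in 3; X in 3.

3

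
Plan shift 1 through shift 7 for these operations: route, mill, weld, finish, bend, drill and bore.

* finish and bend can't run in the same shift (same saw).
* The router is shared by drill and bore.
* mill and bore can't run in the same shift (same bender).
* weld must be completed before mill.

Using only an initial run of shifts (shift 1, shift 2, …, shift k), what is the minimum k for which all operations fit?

The precedence chain requires at least 2 distinct shifts.
2 works (last occupied shift: shift 2): for example bend in shift 2, drill in shift 2, route in shift 1, finish in shift 1, weld in shift 1, bore in shift 1, mill in shift 2.

2 shifts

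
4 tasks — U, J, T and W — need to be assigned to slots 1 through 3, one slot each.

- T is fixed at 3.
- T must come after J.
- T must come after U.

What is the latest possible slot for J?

2

Downstream work caps J at 2.
J at 2 is achievable: W in 1, T in 3, U in 1, J in 2.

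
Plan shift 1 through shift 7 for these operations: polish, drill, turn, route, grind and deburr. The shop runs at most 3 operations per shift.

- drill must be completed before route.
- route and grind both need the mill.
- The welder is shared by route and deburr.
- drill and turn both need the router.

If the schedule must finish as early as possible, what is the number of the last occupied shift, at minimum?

The precedence chain requires at least 2 distinct shifts.
With at most 3 per shift and 6 operations, at least 2 shifts are needed.
2 works (last occupied shift: shift 2): for example grind=shift 1; route=shift 2; polish=shift 2; turn=shift 2; deburr=shift 1; drill=shift 1.

2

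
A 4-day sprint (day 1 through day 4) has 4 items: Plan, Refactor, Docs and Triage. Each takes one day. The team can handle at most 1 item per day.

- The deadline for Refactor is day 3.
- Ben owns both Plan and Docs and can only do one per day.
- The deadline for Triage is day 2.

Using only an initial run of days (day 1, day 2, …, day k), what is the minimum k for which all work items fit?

With at most 1 per day and 4 work items, at least 4 days are needed.
4 works (last occupied day: day 4): for example Docs=day 4; Plan=day 3; Refactor=day 2; Triage=day 1.

4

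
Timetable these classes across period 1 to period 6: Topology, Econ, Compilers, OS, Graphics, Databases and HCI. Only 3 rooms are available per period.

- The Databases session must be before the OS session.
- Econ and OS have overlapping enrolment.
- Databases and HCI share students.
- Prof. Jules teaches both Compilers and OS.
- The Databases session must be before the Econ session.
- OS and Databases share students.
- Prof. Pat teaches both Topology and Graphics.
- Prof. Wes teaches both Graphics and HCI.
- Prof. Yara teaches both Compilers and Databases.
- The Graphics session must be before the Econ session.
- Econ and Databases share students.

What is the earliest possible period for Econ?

Precedence pushes Econ to at least period 2.
Econ at period 2 is achievable: Databases=period 1, Econ=period 2, HCI=period 3, Topology=period 2, Compilers=period 2, Graphics=period 1, OS=period 3.

period 2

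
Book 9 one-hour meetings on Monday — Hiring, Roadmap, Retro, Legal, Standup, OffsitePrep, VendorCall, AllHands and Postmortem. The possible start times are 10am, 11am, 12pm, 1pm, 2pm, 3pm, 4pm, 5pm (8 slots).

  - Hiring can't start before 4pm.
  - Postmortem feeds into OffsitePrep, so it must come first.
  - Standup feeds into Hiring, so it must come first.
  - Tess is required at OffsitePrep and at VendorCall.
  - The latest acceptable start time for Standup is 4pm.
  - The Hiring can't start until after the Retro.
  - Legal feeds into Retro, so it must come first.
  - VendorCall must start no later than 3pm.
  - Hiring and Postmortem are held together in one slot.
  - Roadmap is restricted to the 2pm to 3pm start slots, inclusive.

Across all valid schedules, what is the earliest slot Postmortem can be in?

4pm

Postmortem must be in the same slot as Hiring, which can't be before 4pm, so Postmortem is at least 4pm; downstream work caps Postmortem at 4pm.
Postmortem at 4pm is achievable: Legal in 10am, Hiring in 4pm, Roadmap in 2pm, AllHands in 10am, OffsitePrep in 5pm, Postmortem in 4pm, Standup in 10am, VendorCall in 10am, Retro in 11am.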